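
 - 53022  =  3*(  -  17674 ) 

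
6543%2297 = 1949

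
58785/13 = 58785/13 = 4521.92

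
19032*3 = 57096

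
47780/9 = 47780/9 = 5308.89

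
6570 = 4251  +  2319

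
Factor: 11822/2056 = 23/4  =  2^( - 2)*23^1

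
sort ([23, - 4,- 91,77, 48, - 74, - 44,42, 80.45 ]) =[ - 91,-74, - 44,- 4, 23 , 42 , 48,  77,  80.45]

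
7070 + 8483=15553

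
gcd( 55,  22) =11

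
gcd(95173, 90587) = 1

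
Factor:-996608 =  - 2^8*17^1*229^1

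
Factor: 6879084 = 2^2*3^1*17^1*33721^1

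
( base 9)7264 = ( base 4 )1103023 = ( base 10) 5323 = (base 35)4c3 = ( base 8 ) 12313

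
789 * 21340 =16837260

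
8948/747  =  11 + 731/747=11.98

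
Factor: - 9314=- 2^1*4657^1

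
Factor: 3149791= 3149791^1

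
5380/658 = 2690/329  =  8.18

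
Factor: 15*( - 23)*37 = -12765  =  - 3^1*5^1*23^1*37^1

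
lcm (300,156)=3900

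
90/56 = 45/28= 1.61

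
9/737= 9/737 = 0.01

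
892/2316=223/579 = 0.39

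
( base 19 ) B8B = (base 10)4134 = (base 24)746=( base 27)5I3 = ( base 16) 1026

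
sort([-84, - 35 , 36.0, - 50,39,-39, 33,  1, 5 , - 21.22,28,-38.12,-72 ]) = [ - 84,-72,-50,-39, - 38.12,- 35,- 21.22, 1,  5,28, 33,  36.0,  39 ] 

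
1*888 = 888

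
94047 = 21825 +72222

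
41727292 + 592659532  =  634386824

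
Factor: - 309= - 3^1* 103^1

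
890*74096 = 65945440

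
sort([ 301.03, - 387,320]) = [ - 387,301.03,320]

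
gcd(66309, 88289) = 1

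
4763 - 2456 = 2307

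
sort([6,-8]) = [ - 8, 6 ]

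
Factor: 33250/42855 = 6650/8571 = 2^1 * 3^( - 1)*5^2*7^1*19^1*2857^( - 1 )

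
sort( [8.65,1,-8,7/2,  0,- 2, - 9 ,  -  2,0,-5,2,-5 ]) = [  -  9, - 8, -5 , - 5, - 2,- 2,0,0,1 , 2, 7/2 , 8.65 ] 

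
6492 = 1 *6492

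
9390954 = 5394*1741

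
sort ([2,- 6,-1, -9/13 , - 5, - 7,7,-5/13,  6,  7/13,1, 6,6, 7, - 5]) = [-7,-6, - 5, - 5,-1,-9/13, - 5/13 , 7/13,  1, 2, 6, 6,  6, 7,7]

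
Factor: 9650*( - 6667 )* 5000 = -321682750000= -2^4*5^6*59^1*113^1 * 193^1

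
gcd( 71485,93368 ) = 1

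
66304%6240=3904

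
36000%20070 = 15930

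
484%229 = 26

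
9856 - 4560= 5296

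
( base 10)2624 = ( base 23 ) 4m2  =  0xA40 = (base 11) 1a76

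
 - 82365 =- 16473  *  5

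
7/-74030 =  - 1 + 74023/74030=-0.00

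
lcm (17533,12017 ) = 1069513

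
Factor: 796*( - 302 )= - 240392 = - 2^3* 151^1*199^1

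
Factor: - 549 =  - 3^2*61^1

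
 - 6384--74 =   -  6310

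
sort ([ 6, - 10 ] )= [  -  10,  6 ]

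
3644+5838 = 9482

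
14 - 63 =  - 49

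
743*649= 482207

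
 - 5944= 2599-8543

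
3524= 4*881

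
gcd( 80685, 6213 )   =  3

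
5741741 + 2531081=8272822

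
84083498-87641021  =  -3557523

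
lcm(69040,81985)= 1311760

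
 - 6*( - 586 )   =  3516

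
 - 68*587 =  - 39916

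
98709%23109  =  6273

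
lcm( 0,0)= 0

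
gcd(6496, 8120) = 1624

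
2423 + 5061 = 7484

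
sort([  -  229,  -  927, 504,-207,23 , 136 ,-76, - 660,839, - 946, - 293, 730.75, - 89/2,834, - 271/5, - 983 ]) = [ - 983,-946,-927 , - 660, - 293,-229,-207, - 76, - 271/5,  -  89/2,23,136, 504, 730.75, 834,839] 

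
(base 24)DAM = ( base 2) 1111001000110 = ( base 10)7750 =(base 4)1321012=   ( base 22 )G06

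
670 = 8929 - 8259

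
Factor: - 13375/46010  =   - 25/86 = -2^( - 1) *5^2 * 43^(  -  1 )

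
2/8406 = 1/4203 = 0.00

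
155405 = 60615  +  94790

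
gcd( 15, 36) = 3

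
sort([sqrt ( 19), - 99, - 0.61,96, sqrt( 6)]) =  [ - 99,-0.61, sqrt( 6 ),  sqrt( 19),96] 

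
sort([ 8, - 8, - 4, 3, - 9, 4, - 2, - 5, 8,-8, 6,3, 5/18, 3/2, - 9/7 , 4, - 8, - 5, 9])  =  [ -9,-8, - 8, - 8, - 5,  -  5, - 4,-2 ,-9/7,  5/18,3/2, 3, 3, 4,4, 6, 8,8, 9]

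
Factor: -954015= - 3^1*5^1*63601^1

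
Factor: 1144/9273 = 2^3*3^( - 1 )*13^1 * 281^(- 1) =104/843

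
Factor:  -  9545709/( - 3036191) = 3^1 * 331^1*367^( - 1) * 8273^( - 1)*9613^1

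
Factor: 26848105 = 5^1*5369621^1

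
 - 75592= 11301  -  86893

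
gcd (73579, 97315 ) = 1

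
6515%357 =89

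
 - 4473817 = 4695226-9169043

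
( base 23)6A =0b10010100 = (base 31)4o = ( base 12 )104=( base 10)148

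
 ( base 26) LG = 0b1000110010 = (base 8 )1062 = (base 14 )2C2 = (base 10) 562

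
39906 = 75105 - 35199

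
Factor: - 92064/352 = - 2877/11 = - 3^1*7^1*11^(-1 )*137^1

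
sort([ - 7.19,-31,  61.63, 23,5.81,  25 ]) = [  -  31,-7.19,  5.81,23 , 25, 61.63]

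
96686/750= 48343/375 = 128.91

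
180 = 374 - 194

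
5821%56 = 53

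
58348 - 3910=54438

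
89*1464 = 130296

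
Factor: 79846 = 2^1 * 13^1*37^1*83^1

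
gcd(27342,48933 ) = 9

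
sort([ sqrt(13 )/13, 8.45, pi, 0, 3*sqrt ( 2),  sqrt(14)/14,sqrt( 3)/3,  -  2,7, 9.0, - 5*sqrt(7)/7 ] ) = [ - 2, - 5*sqrt(7)/7, 0, sqrt( 14)/14,sqrt(13 ) /13, sqrt(3) /3,pi,3*sqrt( 2 ),7 , 8.45,9.0]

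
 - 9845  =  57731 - 67576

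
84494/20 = 4224 + 7/10= 4224.70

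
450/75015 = 10/1667= 0.01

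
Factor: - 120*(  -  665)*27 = 2154600 = 2^3 * 3^4*5^2*7^1*19^1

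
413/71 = 413/71 = 5.82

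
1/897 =1/897 = 0.00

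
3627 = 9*403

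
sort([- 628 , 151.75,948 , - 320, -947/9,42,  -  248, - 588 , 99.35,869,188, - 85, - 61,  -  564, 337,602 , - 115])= [ - 628 ,- 588 , - 564,-320 , - 248, - 115 , - 947/9,-85,-61 , 42,99.35, 151.75,188 , 337, 602, 869,948]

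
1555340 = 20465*76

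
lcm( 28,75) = 2100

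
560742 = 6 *93457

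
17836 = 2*8918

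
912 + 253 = 1165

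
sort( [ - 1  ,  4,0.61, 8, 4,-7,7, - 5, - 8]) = [-8, - 7,-5,-1,0.61, 4,  4,7, 8]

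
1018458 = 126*8083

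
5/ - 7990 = - 1 + 1597/1598 = - 0.00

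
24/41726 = 12/20863 =0.00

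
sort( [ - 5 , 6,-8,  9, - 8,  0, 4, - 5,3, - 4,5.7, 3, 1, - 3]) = [ - 8, - 8,- 5,  -  5, - 4,  -  3,0, 1, 3, 3,4, 5.7, 6, 9 ] 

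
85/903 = 85/903 = 0.09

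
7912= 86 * 92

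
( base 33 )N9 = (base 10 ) 768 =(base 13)471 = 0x300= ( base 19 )228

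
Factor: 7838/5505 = 2^1*3^( - 1 )* 5^ ( - 1 )*367^(-1)*3919^1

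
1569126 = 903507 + 665619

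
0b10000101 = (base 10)133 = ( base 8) 205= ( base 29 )4H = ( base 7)250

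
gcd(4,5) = 1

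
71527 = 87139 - 15612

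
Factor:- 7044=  - 2^2*3^1 * 587^1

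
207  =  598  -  391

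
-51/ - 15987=17/5329=0.00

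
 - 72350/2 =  - 36175  =  - 36175.00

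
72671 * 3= 218013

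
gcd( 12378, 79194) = 6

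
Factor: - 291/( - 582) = 2^( - 1) = 1/2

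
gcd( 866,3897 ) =433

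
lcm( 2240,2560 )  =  17920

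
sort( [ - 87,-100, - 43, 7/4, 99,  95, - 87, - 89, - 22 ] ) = [ - 100, - 89, - 87, - 87, - 43 , - 22, 7/4, 95, 99 ] 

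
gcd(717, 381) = 3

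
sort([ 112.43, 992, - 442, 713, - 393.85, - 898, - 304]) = [ - 898, - 442,-393.85, - 304, 112.43,713,992]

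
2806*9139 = 25644034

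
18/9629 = 18/9629 = 0.00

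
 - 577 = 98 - 675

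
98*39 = 3822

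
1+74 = 75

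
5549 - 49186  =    -  43637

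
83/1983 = 83/1983 = 0.04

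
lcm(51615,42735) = 3974355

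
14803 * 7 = 103621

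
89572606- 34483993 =55088613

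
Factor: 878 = 2^1*439^1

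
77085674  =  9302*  8287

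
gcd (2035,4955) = 5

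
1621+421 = 2042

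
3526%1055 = 361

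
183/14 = 183/14= 13.07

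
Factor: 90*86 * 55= 2^2*3^2*5^2*11^1*43^1 = 425700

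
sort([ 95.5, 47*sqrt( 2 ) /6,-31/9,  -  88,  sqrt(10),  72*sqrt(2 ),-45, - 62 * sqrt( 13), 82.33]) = [ - 62 * sqrt(13 ), - 88, - 45, - 31/9 , sqrt( 10 ) , 47*sqrt(2 )/6, 82.33, 95.5,72*sqrt( 2 )]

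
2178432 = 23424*93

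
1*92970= 92970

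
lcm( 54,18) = 54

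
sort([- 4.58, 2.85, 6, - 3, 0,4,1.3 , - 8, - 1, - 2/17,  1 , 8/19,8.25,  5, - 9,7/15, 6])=[-9, - 8, - 4.58, - 3  , - 1, - 2/17, 0 , 8/19,7/15, 1,1.3,2.85, 4, 5,6,6 , 8.25]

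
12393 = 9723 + 2670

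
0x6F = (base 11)a1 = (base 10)111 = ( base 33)3c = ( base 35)36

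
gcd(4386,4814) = 2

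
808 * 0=0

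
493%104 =77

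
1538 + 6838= 8376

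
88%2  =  0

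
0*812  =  0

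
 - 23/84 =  - 23/84 = - 0.27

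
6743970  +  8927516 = 15671486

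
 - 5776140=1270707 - 7046847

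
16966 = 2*8483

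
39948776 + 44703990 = 84652766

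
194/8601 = 194/8601 =0.02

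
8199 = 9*911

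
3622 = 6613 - 2991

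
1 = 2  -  1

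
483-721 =-238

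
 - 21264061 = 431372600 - 452636661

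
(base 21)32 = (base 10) 65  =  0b1000001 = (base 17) 3E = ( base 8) 101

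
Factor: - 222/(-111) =2^1 = 2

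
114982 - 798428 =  - 683446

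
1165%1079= 86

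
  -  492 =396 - 888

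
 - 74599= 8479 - 83078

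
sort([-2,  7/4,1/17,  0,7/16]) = [  -  2, 0, 1/17 , 7/16 , 7/4 ]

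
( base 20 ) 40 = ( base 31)2I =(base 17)4C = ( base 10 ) 80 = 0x50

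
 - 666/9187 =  - 1+8521/9187  =  -0.07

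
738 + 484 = 1222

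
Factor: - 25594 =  - 2^1*67^1 * 191^1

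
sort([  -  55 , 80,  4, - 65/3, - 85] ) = [ - 85,-55, - 65/3,4,80]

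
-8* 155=-1240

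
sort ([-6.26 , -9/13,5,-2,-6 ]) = [ - 6.26,  -  6, - 2,  -  9/13,5]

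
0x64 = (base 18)5a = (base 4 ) 1210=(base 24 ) 44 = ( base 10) 100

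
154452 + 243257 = 397709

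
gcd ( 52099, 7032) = 1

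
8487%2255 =1722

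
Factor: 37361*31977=3^2*11^1* 17^1 *19^1*37361^1 =1194692697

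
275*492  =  135300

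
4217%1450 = 1317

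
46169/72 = 46169/72 =641.24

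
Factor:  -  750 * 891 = - 668250 = - 2^1*3^5 * 5^3 * 11^1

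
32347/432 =74 + 379/432 = 74.88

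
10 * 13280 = 132800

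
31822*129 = 4105038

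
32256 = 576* 56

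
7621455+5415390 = 13036845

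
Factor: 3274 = 2^1*1637^1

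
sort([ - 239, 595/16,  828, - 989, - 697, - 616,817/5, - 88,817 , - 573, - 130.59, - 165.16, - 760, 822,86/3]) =[ - 989, - 760, - 697, - 616, - 573, - 239 ,- 165.16, - 130.59,  -  88,86/3,595/16,817/5, 817, 822, 828 ]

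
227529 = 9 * 25281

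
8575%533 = 47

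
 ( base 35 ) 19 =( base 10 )44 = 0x2C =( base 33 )1B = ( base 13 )35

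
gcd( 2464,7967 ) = 1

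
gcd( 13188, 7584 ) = 12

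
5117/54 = 5117/54 = 94.76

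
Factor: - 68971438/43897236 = -34485719/21948618 = - 2^(-1 )*3^( - 1)*73^(-1) * 50111^( - 1)*34485719^1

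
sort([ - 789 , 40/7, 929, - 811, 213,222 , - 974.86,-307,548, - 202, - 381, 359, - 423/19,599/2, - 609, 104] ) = [  -  974.86 , -811, - 789, - 609, - 381,-307, - 202,-423/19, 40/7, 104, 213,222, 599/2 , 359,  548,929] 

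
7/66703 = 1/9529 = 0.00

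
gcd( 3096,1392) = 24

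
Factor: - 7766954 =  - 2^1*13^1*29^1 *10301^1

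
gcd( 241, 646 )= 1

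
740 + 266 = 1006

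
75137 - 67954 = 7183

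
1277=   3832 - 2555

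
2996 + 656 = 3652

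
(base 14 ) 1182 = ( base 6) 22050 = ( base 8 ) 5756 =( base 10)3054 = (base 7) 11622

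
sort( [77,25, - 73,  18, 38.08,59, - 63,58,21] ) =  [-73,-63, 18, 21,25,38.08,58, 59,77]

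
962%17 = 10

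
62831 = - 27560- - 90391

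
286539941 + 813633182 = 1100173123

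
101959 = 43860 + 58099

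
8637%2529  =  1050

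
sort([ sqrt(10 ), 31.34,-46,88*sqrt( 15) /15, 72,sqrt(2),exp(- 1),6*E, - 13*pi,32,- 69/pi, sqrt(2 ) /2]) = [ -46, - 13*pi, - 69/pi,exp( - 1),sqrt(2 ) /2,sqrt( 2),sqrt( 10) , 6*E,88*sqrt( 15) /15,  31.34, 32,72 ]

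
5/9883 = 5/9883 = 0.00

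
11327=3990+7337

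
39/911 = 39/911 = 0.04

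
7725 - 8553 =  - 828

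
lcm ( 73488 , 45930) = 367440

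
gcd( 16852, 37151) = 383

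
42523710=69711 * 610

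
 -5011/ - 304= 5011/304 = 16.48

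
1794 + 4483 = 6277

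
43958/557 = 43958/557 = 78.92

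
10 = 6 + 4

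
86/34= 43/17 = 2.53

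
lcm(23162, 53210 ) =1968770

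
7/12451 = 7/12451 = 0.00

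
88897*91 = 8089627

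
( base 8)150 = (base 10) 104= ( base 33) 35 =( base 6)252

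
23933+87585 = 111518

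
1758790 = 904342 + 854448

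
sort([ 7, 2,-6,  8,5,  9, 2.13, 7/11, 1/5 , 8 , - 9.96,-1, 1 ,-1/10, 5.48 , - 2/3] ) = [ - 9.96, - 6 ,-1 , - 2/3, -1/10,1/5, 7/11, 1 , 2,2.13,5,5.48,7, 8,8, 9] 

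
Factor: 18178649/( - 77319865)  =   - 5^( - 1)*7^( - 1)*19^1*113^1 *163^( - 1)*8467^1*13553^( - 1 ) 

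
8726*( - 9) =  - 78534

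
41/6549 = 41/6549 = 0.01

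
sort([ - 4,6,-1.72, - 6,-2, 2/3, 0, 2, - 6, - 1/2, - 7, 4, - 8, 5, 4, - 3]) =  [ - 8,-7, - 6, - 6 , - 4 , - 3,-2, - 1.72, - 1/2, 0, 2/3, 2,  4,  4, 5, 6 ] 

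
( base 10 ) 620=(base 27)mq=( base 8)1154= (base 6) 2512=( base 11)514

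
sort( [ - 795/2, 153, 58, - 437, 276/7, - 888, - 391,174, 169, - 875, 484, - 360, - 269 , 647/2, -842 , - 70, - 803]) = [ - 888, - 875, - 842, - 803,  -  437, - 795/2, - 391, - 360 , - 269, - 70,276/7,58,153, 169, 174, 647/2, 484]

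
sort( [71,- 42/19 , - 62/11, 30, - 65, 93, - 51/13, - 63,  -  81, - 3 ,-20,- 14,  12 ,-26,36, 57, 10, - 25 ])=[-81, - 65,-63,-26 , - 25, - 20,-14, - 62/11,-51/13,-3 , - 42/19,10, 12,30,36, 57,  71, 93]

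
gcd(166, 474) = 2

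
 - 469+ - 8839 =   -  9308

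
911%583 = 328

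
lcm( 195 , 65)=195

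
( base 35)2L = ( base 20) 4B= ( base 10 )91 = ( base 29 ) 34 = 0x5b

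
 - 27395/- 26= 27395/26 = 1053.65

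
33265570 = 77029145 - 43763575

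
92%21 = 8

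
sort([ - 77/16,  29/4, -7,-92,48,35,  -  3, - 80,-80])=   [ - 92 ,  -  80,-80,-7,-77/16,-3,29/4,35,48]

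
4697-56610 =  -51913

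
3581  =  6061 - 2480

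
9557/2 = 4778 + 1/2 = 4778.50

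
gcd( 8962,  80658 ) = 8962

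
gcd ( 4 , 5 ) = 1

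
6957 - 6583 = 374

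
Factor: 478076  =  2^2*107^1*1117^1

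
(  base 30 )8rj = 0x1f5d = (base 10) 8029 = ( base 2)1111101011101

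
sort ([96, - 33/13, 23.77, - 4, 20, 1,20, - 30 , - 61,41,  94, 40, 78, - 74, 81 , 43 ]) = [ - 74, - 61 , - 30, - 4, - 33/13, 1, 20, 20, 23.77,  40, 41,43, 78,  81, 94, 96 ] 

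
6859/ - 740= - 6859/740 = - 9.27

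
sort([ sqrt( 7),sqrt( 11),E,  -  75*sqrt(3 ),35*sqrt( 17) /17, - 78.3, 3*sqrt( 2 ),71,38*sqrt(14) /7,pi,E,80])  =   [  -  75*sqrt(3 ), - 78.3, sqrt(7), E , E,pi,sqrt( 11 ), 3  *  sqrt( 2), 35*sqrt( 17 ) /17, 38*sqrt( 14) /7, 71,80]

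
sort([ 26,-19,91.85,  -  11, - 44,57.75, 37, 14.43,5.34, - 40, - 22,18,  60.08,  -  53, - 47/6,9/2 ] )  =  [ - 53,- 44,-40, - 22, - 19 , - 11,-47/6, 9/2, 5.34, 14.43, 18, 26, 37,57.75, 60.08,91.85]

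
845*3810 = 3219450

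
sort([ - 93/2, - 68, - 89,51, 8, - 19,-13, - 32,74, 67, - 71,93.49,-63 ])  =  [ - 89, - 71, - 68, - 63, - 93/2, - 32 , - 19,  -  13, 8,51, 67, 74,  93.49]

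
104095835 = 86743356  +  17352479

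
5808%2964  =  2844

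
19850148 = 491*40428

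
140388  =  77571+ 62817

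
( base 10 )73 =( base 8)111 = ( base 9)81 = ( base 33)27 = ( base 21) 3a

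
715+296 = 1011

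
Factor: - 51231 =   -  3^1*17077^1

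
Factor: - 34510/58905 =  - 2^1 * 3^( - 2)*11^( - 1)*29^1 = -  58/99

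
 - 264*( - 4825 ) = 1273800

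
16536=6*2756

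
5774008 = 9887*584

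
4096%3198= 898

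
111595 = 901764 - 790169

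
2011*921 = 1852131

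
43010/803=53+41/73  =  53.56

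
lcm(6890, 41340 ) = 41340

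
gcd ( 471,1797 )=3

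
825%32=25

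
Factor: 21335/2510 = 2^ ( - 1 )*17^1 = 17/2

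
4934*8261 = 40759774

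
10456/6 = 5228/3 = 1742.67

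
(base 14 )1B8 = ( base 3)111021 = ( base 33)as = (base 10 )358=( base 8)546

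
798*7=5586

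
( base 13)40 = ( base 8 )64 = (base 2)110100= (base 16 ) 34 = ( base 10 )52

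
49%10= 9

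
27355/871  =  31+354/871=31.41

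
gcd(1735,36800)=5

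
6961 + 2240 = 9201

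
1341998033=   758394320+583603713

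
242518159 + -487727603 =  - 245209444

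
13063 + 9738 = 22801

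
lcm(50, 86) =2150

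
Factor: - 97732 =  - 2^2*53^1*461^1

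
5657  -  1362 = 4295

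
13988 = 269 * 52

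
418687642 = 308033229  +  110654413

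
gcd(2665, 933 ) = 1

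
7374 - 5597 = 1777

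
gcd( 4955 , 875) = 5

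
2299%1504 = 795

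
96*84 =8064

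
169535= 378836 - 209301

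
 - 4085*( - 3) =12255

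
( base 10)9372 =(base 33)8K0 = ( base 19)16I5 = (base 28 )bqk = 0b10010010011100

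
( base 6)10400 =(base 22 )2la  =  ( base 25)27F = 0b10110100000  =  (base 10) 1440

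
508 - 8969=-8461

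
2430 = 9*270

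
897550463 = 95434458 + 802116005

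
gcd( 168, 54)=6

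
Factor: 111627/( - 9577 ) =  - 3^2 * 61^( - 1 )*79^1= -711/61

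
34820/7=4974 + 2/7 = 4974.29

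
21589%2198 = 1807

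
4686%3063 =1623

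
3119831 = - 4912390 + 8032221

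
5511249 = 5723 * 963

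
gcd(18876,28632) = 12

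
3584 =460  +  3124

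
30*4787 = 143610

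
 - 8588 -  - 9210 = 622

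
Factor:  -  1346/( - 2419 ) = 2^1*41^ (-1)*59^( -1)*673^1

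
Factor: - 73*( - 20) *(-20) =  - 29200 = - 2^4*5^2*73^1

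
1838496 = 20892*88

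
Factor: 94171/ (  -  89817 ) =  - 3^(  -  1 )*7^( - 1)*11^1*13^( - 1) * 47^( - 1 )*1223^1= -13453/12831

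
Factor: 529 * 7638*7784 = 31451267568 = 2^4*3^1*7^1 * 19^1*23^2 * 67^1 * 139^1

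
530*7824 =4146720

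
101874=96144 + 5730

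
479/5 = 479/5 = 95.80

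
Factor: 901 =17^1 * 53^1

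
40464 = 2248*18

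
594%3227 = 594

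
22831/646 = 1343/38 = 35.34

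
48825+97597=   146422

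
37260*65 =2421900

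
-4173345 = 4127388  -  8300733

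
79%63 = 16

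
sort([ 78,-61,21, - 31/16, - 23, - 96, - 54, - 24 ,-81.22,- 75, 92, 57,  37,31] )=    [- 96, - 81.22,-75, - 61,- 54,- 24,- 23 , - 31/16,  21, 31, 37,57,78, 92]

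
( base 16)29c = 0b1010011100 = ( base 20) 1D8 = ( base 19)1G3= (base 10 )668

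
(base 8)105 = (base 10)69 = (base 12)59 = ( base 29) 2B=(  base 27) 2f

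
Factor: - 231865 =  - 5^1 * 79^1*587^1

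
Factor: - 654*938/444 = -7^1 * 37^( - 1 ) * 67^1 * 109^1 = - 51121/37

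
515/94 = 5+45/94 = 5.48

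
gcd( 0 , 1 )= 1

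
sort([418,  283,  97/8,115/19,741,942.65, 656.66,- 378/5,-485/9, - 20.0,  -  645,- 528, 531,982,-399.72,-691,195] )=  [ - 691,-645,-528,  -  399.72,-378/5 ,-485/9, - 20.0,115/19,97/8,195, 283,418, 531,656.66, 741,  942.65,982]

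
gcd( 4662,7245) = 63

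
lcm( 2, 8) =8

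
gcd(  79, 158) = 79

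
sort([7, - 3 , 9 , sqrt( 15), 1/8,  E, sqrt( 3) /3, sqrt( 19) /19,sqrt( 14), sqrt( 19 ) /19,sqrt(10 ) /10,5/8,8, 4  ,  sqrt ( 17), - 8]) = [ - 8,-3,1/8,sqrt( 19 )/19,sqrt( 19)/19 , sqrt(10)/10,  sqrt(3)/3,5/8,E,  sqrt(14),sqrt(15),4 , sqrt(17),7,8,9] 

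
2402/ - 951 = -2402/951 = - 2.53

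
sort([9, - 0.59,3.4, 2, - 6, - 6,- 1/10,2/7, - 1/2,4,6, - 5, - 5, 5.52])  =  [ - 6, - 6,-5, - 5 , - 0.59, - 1/2,-1/10,2/7, 2,3.4,4,5.52 , 6,9]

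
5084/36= 1271/9  =  141.22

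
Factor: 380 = 2^2*5^1 * 19^1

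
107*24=2568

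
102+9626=9728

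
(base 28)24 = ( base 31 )1T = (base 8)74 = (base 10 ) 60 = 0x3c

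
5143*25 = 128575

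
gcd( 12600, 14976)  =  72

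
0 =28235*0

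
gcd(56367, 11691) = 9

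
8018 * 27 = 216486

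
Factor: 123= 3^1 * 41^1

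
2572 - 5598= -3026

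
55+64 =119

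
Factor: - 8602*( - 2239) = 2^1*11^1*17^1*23^1*2239^1=19259878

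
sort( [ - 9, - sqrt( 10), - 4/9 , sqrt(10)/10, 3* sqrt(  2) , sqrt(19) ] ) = [ - 9, - sqrt(10), - 4/9,sqrt(10)/10,3*sqrt(2) , sqrt(19 ) ] 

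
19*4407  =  83733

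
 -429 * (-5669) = 2432001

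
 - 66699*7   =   - 466893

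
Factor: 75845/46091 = 5^1*7^1 * 11^1*197^1*46091^ ( - 1)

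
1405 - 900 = 505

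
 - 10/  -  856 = 5/428 =0.01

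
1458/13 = 112 + 2/13=112.15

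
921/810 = 307/270 =1.14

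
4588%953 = 776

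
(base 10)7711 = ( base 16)1e1f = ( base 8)17037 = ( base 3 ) 101120121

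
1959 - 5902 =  - 3943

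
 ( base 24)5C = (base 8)204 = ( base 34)3U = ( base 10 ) 132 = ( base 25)57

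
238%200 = 38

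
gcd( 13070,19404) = 2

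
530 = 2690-2160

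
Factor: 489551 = 489551^1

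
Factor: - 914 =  - 2^1*457^1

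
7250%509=124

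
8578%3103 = 2372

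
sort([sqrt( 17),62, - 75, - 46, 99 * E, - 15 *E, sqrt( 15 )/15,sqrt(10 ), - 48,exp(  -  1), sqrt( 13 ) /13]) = [ - 75 , - 48, - 46 , - 15* E, sqrt(15 )/15, sqrt(13)/13,exp( -1), sqrt(10 ) , sqrt( 17),62, 99*E]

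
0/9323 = 0=0.00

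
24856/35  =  710+6/35 = 710.17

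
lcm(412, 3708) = 3708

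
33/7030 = 33/7030 = 0.00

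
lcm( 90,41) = 3690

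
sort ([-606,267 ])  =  [ - 606, 267 ]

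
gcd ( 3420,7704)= 36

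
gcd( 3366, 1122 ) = 1122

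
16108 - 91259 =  - 75151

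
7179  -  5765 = 1414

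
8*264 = 2112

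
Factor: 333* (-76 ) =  - 25308 = - 2^2*3^2*19^1* 37^1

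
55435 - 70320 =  - 14885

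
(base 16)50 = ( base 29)2M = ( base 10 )80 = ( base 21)3H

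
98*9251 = 906598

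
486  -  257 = 229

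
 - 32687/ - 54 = 605 + 17/54 = 605.31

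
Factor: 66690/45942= 45/31 = 3^2*5^1*31^(-1) 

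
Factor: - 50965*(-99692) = 5080802780=2^2*5^1 * 10193^1*24923^1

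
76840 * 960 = 73766400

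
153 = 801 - 648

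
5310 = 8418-3108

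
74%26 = 22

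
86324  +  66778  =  153102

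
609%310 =299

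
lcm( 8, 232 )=232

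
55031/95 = 579 + 26/95=579.27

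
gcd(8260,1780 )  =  20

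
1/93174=1/93174 = 0.00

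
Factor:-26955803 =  - 7^1*3850829^1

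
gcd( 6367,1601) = 1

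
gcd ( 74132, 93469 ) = 1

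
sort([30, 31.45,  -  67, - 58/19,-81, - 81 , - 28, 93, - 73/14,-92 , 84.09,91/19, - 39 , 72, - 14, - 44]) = [ - 92 , - 81,-81, - 67, - 44, - 39, - 28  ,-14 , - 73/14, -58/19 , 91/19, 30,  31.45, 72,  84.09 , 93 ] 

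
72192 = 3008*24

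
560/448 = 5/4   =  1.25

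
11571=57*203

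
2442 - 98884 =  - 96442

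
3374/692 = 4 + 303/346=4.88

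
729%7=1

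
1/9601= 1/9601  =  0.00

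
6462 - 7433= - 971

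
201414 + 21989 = 223403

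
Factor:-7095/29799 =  - 5/21 = -  3^( - 1 )*5^1*7^( - 1)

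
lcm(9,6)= 18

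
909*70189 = 63801801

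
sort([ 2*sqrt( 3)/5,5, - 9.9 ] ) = [-9.9,2*sqrt( 3) /5, 5]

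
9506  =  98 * 97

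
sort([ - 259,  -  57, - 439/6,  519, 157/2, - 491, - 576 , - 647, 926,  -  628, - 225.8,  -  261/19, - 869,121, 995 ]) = [ - 869 , - 647,-628, - 576, - 491,-259, - 225.8, - 439/6, - 57, - 261/19 , 157/2, 121,519,926, 995]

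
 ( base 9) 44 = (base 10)40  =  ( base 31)19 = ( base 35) 15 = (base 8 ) 50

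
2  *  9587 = 19174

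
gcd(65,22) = 1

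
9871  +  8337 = 18208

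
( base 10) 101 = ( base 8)145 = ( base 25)41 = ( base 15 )6B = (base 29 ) 3e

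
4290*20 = 85800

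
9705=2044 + 7661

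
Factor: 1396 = 2^2*349^1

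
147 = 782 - 635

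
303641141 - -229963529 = 533604670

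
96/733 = 96/733 = 0.13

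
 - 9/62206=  - 9/62206 = - 0.00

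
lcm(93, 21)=651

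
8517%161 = 145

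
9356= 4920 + 4436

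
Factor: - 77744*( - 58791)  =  4570647504 = 2^4*3^1*43^1*113^1*19597^1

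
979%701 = 278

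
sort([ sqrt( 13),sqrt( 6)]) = [sqrt ( 6),sqrt( 13 ) ]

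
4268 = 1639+2629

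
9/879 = 3/293  =  0.01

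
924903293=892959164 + 31944129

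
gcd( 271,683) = 1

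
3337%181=79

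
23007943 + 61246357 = 84254300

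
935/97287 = 935/97287 = 0.01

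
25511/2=12755 + 1/2 = 12755.50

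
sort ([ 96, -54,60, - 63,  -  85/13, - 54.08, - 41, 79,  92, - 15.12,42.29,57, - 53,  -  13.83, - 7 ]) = [ - 63, - 54.08, - 54,  -  53, -41, - 15.12,- 13.83, - 7, -85/13,42.29, 57,60, 79,92 , 96 ]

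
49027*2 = 98054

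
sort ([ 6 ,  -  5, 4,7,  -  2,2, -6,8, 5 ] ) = [ - 6, - 5,-2, 2, 4, 5, 6,7,8]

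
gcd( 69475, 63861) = 7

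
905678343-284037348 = 621640995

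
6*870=5220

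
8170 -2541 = 5629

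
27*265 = 7155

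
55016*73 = 4016168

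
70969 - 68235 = 2734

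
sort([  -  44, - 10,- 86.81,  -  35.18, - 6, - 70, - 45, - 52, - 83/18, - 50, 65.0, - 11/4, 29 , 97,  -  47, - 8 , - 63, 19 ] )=[ - 86.81, - 70, - 63 ,  -  52, - 50, - 47, - 45, - 44, - 35.18, - 10, - 8, - 6, - 83/18, - 11/4, 19, 29,65.0, 97]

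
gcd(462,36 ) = 6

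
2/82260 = 1/41130= 0.00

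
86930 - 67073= 19857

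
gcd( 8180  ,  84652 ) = 4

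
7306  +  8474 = 15780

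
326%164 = 162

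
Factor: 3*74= 2^1 * 3^1*37^1 = 222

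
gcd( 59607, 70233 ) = 3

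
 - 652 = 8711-9363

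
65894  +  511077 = 576971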